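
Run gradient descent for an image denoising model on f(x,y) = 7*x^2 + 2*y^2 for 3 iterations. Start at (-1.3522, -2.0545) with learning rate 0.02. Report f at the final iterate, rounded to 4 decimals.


Gradient descent on f(x,y) = 7*x^2 + 2*y^2.
Starting point: (-1.3522, -2.0545), alpha = 0.02
Step 1: grad_x = 2*7*-1.3522 = -18.9308, grad_y = 2*2*-2.0545 = -8.218
  x_1 = -1.3522 - 0.02*-18.9308 = -0.9736
  y_1 = -2.0545 - 0.02*-8.218 = -1.8901
Step 2: grad_x = 2*7*-0.9736 = -13.6302, grad_y = 2*2*-1.8901 = -7.5606
  x_2 = -0.9736 - 0.02*-13.6302 = -0.701
  y_2 = -1.8901 - 0.02*-7.5606 = -1.7389
Step 3: grad_x = 2*7*-0.701 = -9.8137, grad_y = 2*2*-1.7389 = -6.9557
  x_3 = -0.701 - 0.02*-9.8137 = -0.5047
  y_3 = -1.7389 - 0.02*-6.9557 = -1.5998
f(-0.5047, -1.5998) = 7*(-0.5047)^2 + 2*(-1.5998)^2 = 6.9019


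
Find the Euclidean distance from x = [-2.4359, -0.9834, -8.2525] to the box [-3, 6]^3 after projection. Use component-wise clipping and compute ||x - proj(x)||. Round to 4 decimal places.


Project each component onto [-3, 6].
clip(-2.4359) = -2.4359, clip(-0.9834) = -0.9834, clip(-8.2525) = -3.0
Projection = [-2.4359, -0.9834, -3.0]
Squared diffs: [0.0, 0.0, 27.5888]
Distance = sqrt(27.5888) = 5.2525


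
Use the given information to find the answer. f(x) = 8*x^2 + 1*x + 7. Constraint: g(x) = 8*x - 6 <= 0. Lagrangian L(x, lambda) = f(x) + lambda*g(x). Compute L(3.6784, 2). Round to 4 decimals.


Step 1: Evaluate f(x).
f(3.6784) = 8*3.6784^2 + 1*3.6784 + 7 = 118.9234
Step 2: Evaluate g(x).
g(3.6784) = 8*3.6784 - 6 = 23.4272
Step 3: Compute Lagrangian.
L = 118.9234 + 2*23.4272 = 165.7778


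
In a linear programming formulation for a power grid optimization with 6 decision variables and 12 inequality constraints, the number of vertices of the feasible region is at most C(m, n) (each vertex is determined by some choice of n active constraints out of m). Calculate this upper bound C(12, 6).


Each vertex corresponds to some choice of n active constraints out of m, so the number of vertices is at most C(m, n) = m! / (n!(m-n)!).
m = 12, n = 6
Numerator: 12 * 11 * 10 * 9 * 8 * 7
Denominator: 6! = 720
C(12, 6) = 924


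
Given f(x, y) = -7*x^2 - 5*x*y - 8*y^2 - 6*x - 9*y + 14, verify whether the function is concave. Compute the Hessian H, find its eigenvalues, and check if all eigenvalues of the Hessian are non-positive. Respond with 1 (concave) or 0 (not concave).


The Hessian of f(x,y) = -7*x^2 - 5*x*y - 8*y^2 - 6*x - 9*y + 14 is:
H = [[-14, -5], [-5, -16]]
Trace = -14 - 16 = -30
Determinant = -14*-16 - (-5)^2 = 199
Discriminant = (-30)^2 - 4*199 = 104.0
Eigenvalues: lambda_1 = -20.099, lambda_2 = -9.901
The function is concave.

1


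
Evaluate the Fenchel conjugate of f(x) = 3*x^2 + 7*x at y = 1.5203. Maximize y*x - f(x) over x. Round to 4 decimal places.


f*(y) = sup_x {y*x - a*x^2 - b*x} = sup_x {(y-b)*x - a*x^2}
FOC: (y - b) - 2a*x = 0 => x* = (y - b)/(2a)
x* = (1.5203 - 7)/(2*3) = -0.9133
f*(1.5203) = (y-b)^2/(4a) = (1.5203 - 7)^2/(4*3)
= 30.0271/12 = 2.5023


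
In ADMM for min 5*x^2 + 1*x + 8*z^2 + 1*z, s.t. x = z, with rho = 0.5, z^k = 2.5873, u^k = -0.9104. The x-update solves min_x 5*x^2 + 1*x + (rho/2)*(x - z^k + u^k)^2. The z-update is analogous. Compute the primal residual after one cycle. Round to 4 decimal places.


ADMM iteration with rho = 0.5, z^k = 2.5873, u^k = -0.9104
Step 1: x-update.
Minimize 5*x^2 + 1*x + (0.5/2)*(x - 2.5873 - 0.9104)^2
FOC: (2*5 + 0.5)*x = -1 + 0.5*(2.5873 + 0.9104)
x^{k+1} = 0.0713
Step 2: z-update.
Minimize 8*z^2 + 1*z + (0.5/2)*(0.0713 - z - 0.9104)^2
FOC: (2*8 + 0.5)*z = -1 + 0.5*(0.0713 - 0.9104)
z^{k+1} = -0.086
Step 3: u-update.
u^{k+1} = -0.9104 + 0.0713 + 0.086 = -0.753
Step 4: Primal residual = |0.0713 + 0.086| = 0.1574


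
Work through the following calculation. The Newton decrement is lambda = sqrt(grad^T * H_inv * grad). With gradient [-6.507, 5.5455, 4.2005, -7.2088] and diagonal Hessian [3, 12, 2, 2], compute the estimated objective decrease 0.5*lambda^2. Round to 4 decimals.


Step 1: H is diagonal, so H^(-1) * g = [-2.169, 0.4621, 2.1003, -3.6044].
Step 2: g^T H^(-1) g = sum_i g_i^2 / H_ii
  = (-6.507)^2/3 + (5.5455)^2/12 + (4.2005)^2/2 + (-7.2088)^2/2
  = 14.1137 + 2.5627 + 8.8221 + 25.9834 = 51.4819
Step 3: Objective decrease = 0.5 * g^T H^(-1) g = 25.7409


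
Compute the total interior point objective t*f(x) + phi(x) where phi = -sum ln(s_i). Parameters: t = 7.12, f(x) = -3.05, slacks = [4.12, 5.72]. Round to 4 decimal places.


Step 1: Compute log-barrier.
ln values: [1.4159, 1.744]
phi = -(1.4159 + 1.744) = -3.1598
Step 2: Compute augmented objective.
t*f(x) = 7.12*-3.05 = -21.716
Total = -21.716 - 3.1598 = -24.8758


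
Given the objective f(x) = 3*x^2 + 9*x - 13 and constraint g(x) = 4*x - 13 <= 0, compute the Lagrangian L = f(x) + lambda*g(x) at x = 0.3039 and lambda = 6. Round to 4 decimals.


Step 1: Evaluate f(x).
f(0.3039) = 3*0.3039^2 + 9*0.3039 - 13 = -9.9878
Step 2: Evaluate g(x).
g(0.3039) = 4*0.3039 - 13 = -11.7844
Step 3: Compute Lagrangian.
L = -9.9878 + 6*-11.7844 = -80.6942


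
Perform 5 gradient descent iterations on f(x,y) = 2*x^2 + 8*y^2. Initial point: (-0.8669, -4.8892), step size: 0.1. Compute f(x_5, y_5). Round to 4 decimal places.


Gradient descent on f(x,y) = 2*x^2 + 8*y^2.
Starting point: (-0.8669, -4.8892), alpha = 0.1
Step 1: grad_x = 2*2*-0.8669 = -3.4676, grad_y = 2*8*-4.8892 = -78.2272
  x_1 = -0.8669 - 0.1*-3.4676 = -0.5201
  y_1 = -4.8892 - 0.1*-78.2272 = 2.9335
Step 2: grad_x = 2*2*-0.5201 = -2.0806, grad_y = 2*8*2.9335 = 46.9363
  x_2 = -0.5201 - 0.1*-2.0806 = -0.3121
  y_2 = 2.9335 - 0.1*46.9363 = -1.7601
Step 3: grad_x = 2*2*-0.3121 = -1.2483, grad_y = 2*8*-1.7601 = -28.1618
  x_3 = -0.3121 - 0.1*-1.2483 = -0.1873
  y_3 = -1.7601 - 0.1*-28.1618 = 1.0561
Step 4: grad_x = 2*2*-0.1873 = -0.749, grad_y = 2*8*1.0561 = 16.8971
  x_4 = -0.1873 - 0.1*-0.749 = -0.1124
  y_4 = 1.0561 - 0.1*16.8971 = -0.6336
Step 5: grad_x = 2*2*-0.1124 = -0.4494, grad_y = 2*8*-0.6336 = -10.1382
  x_5 = -0.1124 - 0.1*-0.4494 = -0.0674
  y_5 = -0.6336 - 0.1*-10.1382 = 0.3802
f(-0.0674, 0.3802) = 2*(-0.0674)^2 + 8*0.3802^2 = 1.1654


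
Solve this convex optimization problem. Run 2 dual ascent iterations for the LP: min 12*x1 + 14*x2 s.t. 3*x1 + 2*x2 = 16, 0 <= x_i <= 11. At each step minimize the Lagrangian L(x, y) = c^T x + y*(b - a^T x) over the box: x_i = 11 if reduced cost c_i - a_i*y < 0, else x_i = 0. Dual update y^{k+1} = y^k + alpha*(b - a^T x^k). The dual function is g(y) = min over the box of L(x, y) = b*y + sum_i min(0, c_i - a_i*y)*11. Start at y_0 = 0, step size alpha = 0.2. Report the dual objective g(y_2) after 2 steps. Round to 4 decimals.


Dual ascent for LP: min 12*x1 + 14*x2, 3*x1 + 2*x2 = 16, 0 <= x_i <= 11
Step 1: y^k = 0.0, reduced costs: (12.0, 14.0)
  x^k = (0.0, 0.0), subgradient = b - a^T x = 16.0
  y^{k+1} = 0.0 + 0.2*16.0 = 3.2
Step 2: y^k = 3.2, reduced costs: (2.4, 7.6)
  x^k = (0.0, 0.0), subgradient = b - a^T x = 16.0
  y^{k+1} = 3.2 + 0.2*16.0 = 6.4
Dual objective at y_2 = 6.4: reduced costs (-7.2, 1.2), box minimizer x = (11.0, 0.0)
g(y_2) = b*y + (c1 - a1*y)*x1 + (c2 - a2*y)*x2 = 16*6.4 + (-7.2)*11.0 + 1.2*0.0 = 102.4 - 79.2 + 0.0 = 23.2


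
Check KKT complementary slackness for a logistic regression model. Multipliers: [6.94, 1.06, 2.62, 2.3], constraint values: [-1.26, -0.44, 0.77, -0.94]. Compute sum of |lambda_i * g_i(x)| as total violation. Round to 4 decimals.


KKT complementary slackness check:
lambda_1 * g_1 = 6.94 * -1.26 = -8.7444
lambda_2 * g_2 = 1.06 * -0.44 = -0.4664
lambda_3 * g_3 = 2.62 * 0.77 = 2.0174
lambda_4 * g_4 = 2.3 * -0.94 = -2.162
Total violation = 8.7444 + 0.4664 + 2.0174 + 2.162 = 13.3902


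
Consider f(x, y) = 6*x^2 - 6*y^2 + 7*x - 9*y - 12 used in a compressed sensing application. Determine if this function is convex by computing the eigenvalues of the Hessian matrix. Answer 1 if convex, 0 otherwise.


The Hessian of f(x,y) = 6*x^2 - 6*y^2 + 7*x - 9*y - 12 is:
H = [[12, 0], [0, -12]]
Trace = 12 - 12 = 0
Determinant = 12*-12 - (0)^2 = -144
Discriminant = (0)^2 - 4*-144 = 576.0
Eigenvalues: lambda_1 = -12.0, lambda_2 = 12.0
The function is not convex.

0


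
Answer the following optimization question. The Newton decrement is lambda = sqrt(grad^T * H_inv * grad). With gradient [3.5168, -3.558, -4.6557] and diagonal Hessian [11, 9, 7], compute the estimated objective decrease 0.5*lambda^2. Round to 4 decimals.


Step 1: H is diagonal, so H^(-1) * g = [0.3197, -0.3953, -0.6651].
Step 2: g^T H^(-1) g = sum_i g_i^2 / H_ii
  = (3.5168)^2/11 + (-3.558)^2/9 + (-4.6557)^2/7
  = 1.1244 + 1.4066 + 3.0965 = 5.6275
Step 3: Objective decrease = 0.5 * g^T H^(-1) g = 2.8137


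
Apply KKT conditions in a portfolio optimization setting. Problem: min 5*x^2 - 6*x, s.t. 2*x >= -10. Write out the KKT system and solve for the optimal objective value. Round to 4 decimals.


Step 1: Try lambda = 0 (constraint inactive).
Stationarity: 2*5*x - 6 = 0
x* = 6/(2*5) = 0.6
Check constraint: 2*0.6 = 1.2 >= -10 -- satisfied.
Step 2: Compute optimal value.
f(x*) = 5*0.6^2 - 6*0.6 = -1.8


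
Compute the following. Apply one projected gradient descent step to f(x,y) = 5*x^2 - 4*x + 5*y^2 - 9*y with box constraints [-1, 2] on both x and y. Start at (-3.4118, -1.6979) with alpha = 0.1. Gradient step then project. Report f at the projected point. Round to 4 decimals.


Step 1: Compute gradient at (-3.4118, -1.6979).
grad_x = 2*5*-3.4118 - 4 = -38.118
grad_y = 2*5*-1.6979 - 9 = -25.979
Step 2: Gradient step.
x_raw = -3.4118 - 0.1*-38.118 = 0.4
y_raw = -1.6979 - 0.1*-25.979 = 0.9
Step 3: Project onto [-1, 2].
x_proj = clip(0.4) = 0.4
y_proj = clip(0.9) = 0.9
Step 4: Evaluate f.
f(0.4, 0.9) = -4.85


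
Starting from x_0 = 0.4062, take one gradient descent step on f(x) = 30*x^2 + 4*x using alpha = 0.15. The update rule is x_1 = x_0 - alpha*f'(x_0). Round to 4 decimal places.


We compute the gradient at x_0 and apply the update.
f'(x) = 60*x + 4
f'(0.4062) = 60*0.4062 + 4 = 28.372
x_1 = 0.4062 - 0.15*28.372 = -3.8496


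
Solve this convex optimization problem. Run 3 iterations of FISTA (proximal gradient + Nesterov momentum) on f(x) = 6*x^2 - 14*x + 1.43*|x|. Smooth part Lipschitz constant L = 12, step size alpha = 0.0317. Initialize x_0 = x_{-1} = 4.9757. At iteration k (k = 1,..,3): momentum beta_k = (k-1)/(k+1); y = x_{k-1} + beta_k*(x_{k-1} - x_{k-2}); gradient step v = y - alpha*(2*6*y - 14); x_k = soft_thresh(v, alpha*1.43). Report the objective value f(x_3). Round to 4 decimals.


FISTA on f(x) = 6*x^2 - 14*x + 1.43*|x|
L = 12, alpha = 0.0317
Iteration 1: beta = 0.0, y = 4.9757 + 0.0*(4.9757 - 4.9757) = 4.9757
  grad(y) = 45.7084, v = y - alpha*grad = 3.5267
  prox(v) = soft_thresh(3.5267, 0.0453) = 3.4814
Iteration 2: beta = 0.3333, y = 3.4814 + 0.3333*(3.4814 - 4.9757) = 2.9833
  grad(y) = 21.7998, v = y - alpha*grad = 2.2923
  prox(v) = soft_thresh(2.2923, 0.0453) = 2.2469
Iteration 3: beta = 0.5, y = 2.2469 + 0.5*(2.2469 - 3.4814) = 1.6297
  grad(y) = 5.5563, v = y - alpha*grad = 1.4536
  prox(v) = soft_thresh(1.4536, 0.0453) = 1.4082
f(x_3) = 6*1.4082^2 - 14*1.4082 + 1.43*|1.4082| = -5.8028


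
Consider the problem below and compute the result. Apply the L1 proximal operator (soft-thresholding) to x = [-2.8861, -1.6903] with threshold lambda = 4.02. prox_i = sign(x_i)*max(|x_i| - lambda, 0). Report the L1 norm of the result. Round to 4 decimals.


Soft-thresholding with lambda = 4.02:
prox(-2.8861) = sign(-2.8861)*max(|-2.8861| - 4.02, 0) = 0.0
prox(-1.6903) = sign(-1.6903)*max(|-1.6903| - 4.02, 0) = 0.0
prox(x) = [0.0, 0.0]
||prox(x)||_1 = 0.0 + 0.0 = 0.0


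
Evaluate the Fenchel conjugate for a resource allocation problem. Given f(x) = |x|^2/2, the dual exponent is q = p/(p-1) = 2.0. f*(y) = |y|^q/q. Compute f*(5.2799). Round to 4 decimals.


The conjugate exponent q satisfies 1/p + 1/q = 1.
p = 2, so q = 2/(2 - 1) = 2.0
|y|^q = 5.2799^2.0 = 27.8773
f*(5.2799) = 27.8773 / 2.0 = 13.9387


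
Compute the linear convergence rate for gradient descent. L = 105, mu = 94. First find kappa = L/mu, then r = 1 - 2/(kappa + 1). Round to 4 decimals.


Step 1: Compute the condition number.
kappa = L/mu = 105/94 = 1.117
Step 2: Compute the convergence rate.
r = 1 - 2/(kappa + 1) = 1 - 2*mu/(L + mu) = (L - mu)/(L + mu) = 11/199 = 0.0553


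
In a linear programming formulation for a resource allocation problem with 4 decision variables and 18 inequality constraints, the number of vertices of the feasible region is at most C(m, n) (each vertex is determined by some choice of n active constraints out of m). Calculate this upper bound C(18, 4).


Each vertex corresponds to some choice of n active constraints out of m, so the number of vertices is at most C(m, n) = m! / (n!(m-n)!).
m = 18, n = 4
Numerator: 18 * 17 * 16 * 15
Denominator: 4! = 24
C(18, 4) = 3060


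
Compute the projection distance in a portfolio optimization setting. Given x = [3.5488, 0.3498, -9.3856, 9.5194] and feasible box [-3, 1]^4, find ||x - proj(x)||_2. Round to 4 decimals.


Project each component onto [-3, 1].
clip(3.5488) = 1.0, clip(0.3498) = 0.3498, clip(-9.3856) = -3.0, clip(9.5194) = 1.0
Projection = [1.0, 0.3498, -3.0, 1.0]
Squared diffs: [6.4964, 0.0, 40.7759, 72.5802]
Distance = sqrt(119.8525) = 10.9477


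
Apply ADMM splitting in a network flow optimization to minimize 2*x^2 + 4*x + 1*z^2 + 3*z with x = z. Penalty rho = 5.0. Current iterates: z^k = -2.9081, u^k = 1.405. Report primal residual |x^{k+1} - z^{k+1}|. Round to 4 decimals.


ADMM iteration with rho = 5.0, z^k = -2.9081, u^k = 1.405
Step 1: x-update.
Minimize 2*x^2 + 4*x + (5.0/2)*(x + 2.9081 + 1.405)^2
FOC: (2*2 + 5.0)*x = -4 + 5.0*(-2.9081 - 1.405)
x^{k+1} = -2.8406
Step 2: z-update.
Minimize 1*z^2 + 3*z + (5.0/2)*(-2.8406 - z + 1.405)^2
FOC: (2*1 + 5.0)*z = -3 + 5.0*(-2.8406 + 1.405)
z^{k+1} = -1.454
Step 3: u-update.
u^{k+1} = 1.405 - 2.8406 + 1.454 = 0.0184
Step 4: Primal residual = |-2.8406 + 1.454| = 1.3866


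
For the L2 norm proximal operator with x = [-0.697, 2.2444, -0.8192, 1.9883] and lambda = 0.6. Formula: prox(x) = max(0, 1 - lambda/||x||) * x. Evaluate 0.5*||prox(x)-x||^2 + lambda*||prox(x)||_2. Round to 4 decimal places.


Step 1: Compute ||x||.
||x|| = 3.1855
Step 2: Compute scaling factor.
scale = max(0, 1 - 0.6/3.1855) = 0.8116
Step 3: prox(x) = [-0.5657, 1.8217, -0.6649, 1.6138]
||prox(x)|| = 2.5855
Step 4: Proximal objective.
0.5*||prox-x||^2 = 0.18
lambda*||prox|| = 1.5513
Total = 1.7313


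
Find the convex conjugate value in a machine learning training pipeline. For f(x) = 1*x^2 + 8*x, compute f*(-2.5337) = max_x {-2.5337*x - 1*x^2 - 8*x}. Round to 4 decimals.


f*(y) = sup_x {y*x - a*x^2 - b*x} = sup_x {(y-b)*x - a*x^2}
FOC: (y - b) - 2a*x = 0 => x* = (y - b)/(2a)
x* = (-2.5337 - 8)/(2*1) = -5.2669
f*(-2.5337) = (y-b)^2/(4a) = (-2.5337 - 8)^2/(4*1)
= 110.9588/4 = 27.7397


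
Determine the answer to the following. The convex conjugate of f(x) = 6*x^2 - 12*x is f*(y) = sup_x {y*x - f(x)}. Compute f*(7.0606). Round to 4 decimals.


f*(y) = sup_x {y*x - a*x^2 - b*x} = sup_x {(y-b)*x - a*x^2}
FOC: (y - b) - 2a*x = 0 => x* = (y - b)/(2a)
x* = (7.0606 + 12)/(2*6) = 1.5884
f*(7.0606) = (y-b)^2/(4a) = (7.0606 + 12)^2/(4*6)
= 363.3065/24 = 15.1378


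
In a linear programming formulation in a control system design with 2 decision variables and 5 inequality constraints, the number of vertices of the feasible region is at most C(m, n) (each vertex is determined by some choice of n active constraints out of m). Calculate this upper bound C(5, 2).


Each vertex corresponds to some choice of n active constraints out of m, so the number of vertices is at most C(m, n) = m! / (n!(m-n)!).
m = 5, n = 2
Numerator: 5 * 4
Denominator: 2! = 2
C(5, 2) = 10


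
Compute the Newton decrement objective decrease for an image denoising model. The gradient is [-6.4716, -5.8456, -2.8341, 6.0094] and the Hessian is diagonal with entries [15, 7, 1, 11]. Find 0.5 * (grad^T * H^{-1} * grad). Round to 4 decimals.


Step 1: H is diagonal, so H^(-1) * g = [-0.4314, -0.8351, -2.8341, 0.5463].
Step 2: g^T H^(-1) g = sum_i g_i^2 / H_ii
  = (-6.4716)^2/15 + (-5.8456)^2/7 + (-2.8341)^2/1 + (6.0094)^2/11
  = 2.7921 + 4.8816 + 8.0321 + 3.283 = 18.9888
Step 3: Objective decrease = 0.5 * g^T H^(-1) g = 9.4944


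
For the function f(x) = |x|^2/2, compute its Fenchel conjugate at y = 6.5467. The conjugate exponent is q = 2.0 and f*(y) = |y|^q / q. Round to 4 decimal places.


The conjugate exponent q satisfies 1/p + 1/q = 1.
p = 2, so q = 2/(2 - 1) = 2.0
|y|^q = 6.5467^2.0 = 42.8593
f*(6.5467) = 42.8593 / 2.0 = 21.4296


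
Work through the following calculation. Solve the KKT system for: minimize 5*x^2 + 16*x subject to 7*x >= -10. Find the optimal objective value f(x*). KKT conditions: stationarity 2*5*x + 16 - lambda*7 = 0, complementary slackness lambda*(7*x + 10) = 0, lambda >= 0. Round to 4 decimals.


Step 1: Try lambda = 0 (constraint inactive).
x_unc = -16/(2*5) = -1.6
Check: 7*-1.6 = -11.2 < -10 -- violated!
Step 2: Constraint must be active: 7*x = -10
x* = -10/7 = -1.4286 (rounded; the exact value -10/7 is used below)
lambda = (2*5*(-10/7) + 16)/7 = 0.2449
Step 3: Compute optimal value.
f(x*) = 5*(-10/7)^2 + 16*(-10/7) = -12.6531


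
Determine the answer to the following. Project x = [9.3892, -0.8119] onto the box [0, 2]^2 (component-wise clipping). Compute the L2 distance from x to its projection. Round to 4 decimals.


Project each component onto [0, 2].
clip(9.3892) = 2.0, clip(-0.8119) = 0.0
Projection = [2.0, 0.0]
Squared diffs: [54.6003, 0.6592]
Distance = sqrt(55.2595) = 7.4337


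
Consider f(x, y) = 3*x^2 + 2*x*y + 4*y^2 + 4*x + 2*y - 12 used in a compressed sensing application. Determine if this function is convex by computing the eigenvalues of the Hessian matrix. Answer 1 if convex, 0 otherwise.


The Hessian of f(x,y) = 3*x^2 + 2*x*y + 4*y^2 + 4*x + 2*y - 12 is:
H = [[6, 2], [2, 8]]
Trace = 6 + 8 = 14
Determinant = 6*8 - (2)^2 = 44
Discriminant = (14)^2 - 4*44 = 20.0
Eigenvalues: lambda_1 = 4.7639, lambda_2 = 9.2361
The function is convex.

1


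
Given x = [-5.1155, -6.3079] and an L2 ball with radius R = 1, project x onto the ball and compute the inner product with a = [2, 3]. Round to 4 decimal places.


Step 1: Compute ||x|| (intermediates to 6 decimals).
||x|| = sqrt((-5.1155)^2 + (-6.3079)^2) = 8.12145
Step 2: Project.
Since ||x|| > R, scale = R/||x|| = 1/8.12145 = 0.123131, proj(x) = scale * x
proj(x) = [-0.629877, -0.776698]
Step 3: Dot product.
a^T * proj(x) = 2*(-0.629877) + 3*(-0.776698) = -3.5898


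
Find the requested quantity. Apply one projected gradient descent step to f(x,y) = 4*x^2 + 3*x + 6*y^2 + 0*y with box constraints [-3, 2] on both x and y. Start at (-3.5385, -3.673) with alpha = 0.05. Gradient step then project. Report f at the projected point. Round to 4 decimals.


Step 1: Compute gradient at (-3.5385, -3.673).
grad_x = 2*4*-3.5385 + 3 = -25.308
grad_y = 2*6*-3.673 + 0 = -44.076
Step 2: Gradient step.
x_raw = -3.5385 - 0.05*-25.308 = -2.2731
y_raw = -3.673 - 0.05*-44.076 = -1.4692
Step 3: Project onto [-3, 2].
x_proj = clip(-2.2731) = -2.2731
y_proj = clip(-1.4692) = -1.4692
Step 4: Evaluate f.
f(-2.2731, -1.4692) = 26.7999


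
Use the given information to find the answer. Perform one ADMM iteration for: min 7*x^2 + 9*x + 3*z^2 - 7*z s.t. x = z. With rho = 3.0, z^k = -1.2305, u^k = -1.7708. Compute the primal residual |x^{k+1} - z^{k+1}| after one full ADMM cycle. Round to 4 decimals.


ADMM iteration with rho = 3.0, z^k = -1.2305, u^k = -1.7708
Step 1: x-update.
Minimize 7*x^2 + 9*x + (3.0/2)*(x + 1.2305 - 1.7708)^2
FOC: (2*7 + 3.0)*x = -9 + 3.0*(-1.2305 + 1.7708)
x^{k+1} = -0.4341
Step 2: z-update.
Minimize 3*z^2 - 7*z + (3.0/2)*(-0.4341 - z - 1.7708)^2
FOC: (2*3 + 3.0)*z = 7 + 3.0*(-0.4341 - 1.7708)
z^{k+1} = 0.0428
Step 3: u-update.
u^{k+1} = -1.7708 - 0.4341 - 0.0428 = -2.2477
Step 4: Primal residual = |-0.4341 - 0.0428| = 0.4769


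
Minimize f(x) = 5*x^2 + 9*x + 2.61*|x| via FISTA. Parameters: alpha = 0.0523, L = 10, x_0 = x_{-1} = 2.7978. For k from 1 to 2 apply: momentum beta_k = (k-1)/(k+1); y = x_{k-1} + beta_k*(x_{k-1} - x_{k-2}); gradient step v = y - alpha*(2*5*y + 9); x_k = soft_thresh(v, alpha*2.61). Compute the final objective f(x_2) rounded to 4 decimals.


FISTA on f(x) = 5*x^2 + 9*x + 2.61*|x|
L = 10, alpha = 0.0523
Iteration 1: beta = 0.0, y = 2.7978 + 0.0*(2.7978 - 2.7978) = 2.7978
  grad(y) = 36.978, v = y - alpha*grad = 0.8639
  prox(v) = soft_thresh(0.8639, 0.1365) = 0.7273
Iteration 2: beta = 0.3333, y = 0.7273 + 0.3333*(0.7273 - 2.7978) = 0.0372
  grad(y) = 9.372, v = y - alpha*grad = -0.453
  prox(v) = soft_thresh(-0.453, 0.1365) = -0.3165
f(x_2) = 5*(-0.3165)^2 + 9*(-0.3165) + 2.61*|-0.3165| = -1.5214


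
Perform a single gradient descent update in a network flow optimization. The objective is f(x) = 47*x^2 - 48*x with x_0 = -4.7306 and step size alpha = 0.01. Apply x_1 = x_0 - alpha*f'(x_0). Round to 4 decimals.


We compute the gradient at x_0 and apply the update.
f'(x) = 94*x - 48
f'(-4.7306) = 94*-4.7306 - 48 = -492.6764
x_1 = -4.7306 - 0.01*-492.6764 = 0.1962


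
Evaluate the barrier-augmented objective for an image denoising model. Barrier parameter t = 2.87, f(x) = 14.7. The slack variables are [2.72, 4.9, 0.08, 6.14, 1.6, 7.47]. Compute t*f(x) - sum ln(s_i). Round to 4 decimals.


Step 1: Compute log-barrier.
ln values: [1.0006, 1.5892, -2.5257, 1.8148, 0.47, 2.0109]
phi = -(1.0006 + 1.5892 - 2.5257 + 1.8148 + 0.47 + 2.0109) = -4.3599
Step 2: Compute augmented objective.
t*f(x) = 2.87*14.7 = 42.189
Total = 42.189 - 4.3599 = 37.8291


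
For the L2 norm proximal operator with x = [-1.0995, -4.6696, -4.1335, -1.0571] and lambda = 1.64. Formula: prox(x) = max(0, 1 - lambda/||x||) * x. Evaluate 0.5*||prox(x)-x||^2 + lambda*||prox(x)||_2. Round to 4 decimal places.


Step 1: Compute ||x||.
||x|| = 6.4201
Step 2: Compute scaling factor.
scale = max(0, 1 - 1.64/6.4201) = 0.7446
Step 3: prox(x) = [-0.8186, -3.4768, -3.0776, -0.7871]
||prox(x)|| = 4.7801
Step 4: Proximal objective.
0.5*||prox-x||^2 = 1.3448
lambda*||prox|| = 7.8394
Total = 9.1841


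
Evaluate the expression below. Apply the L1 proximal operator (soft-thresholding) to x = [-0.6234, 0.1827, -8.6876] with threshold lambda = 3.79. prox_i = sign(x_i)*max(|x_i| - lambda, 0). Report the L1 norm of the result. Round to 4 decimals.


Soft-thresholding with lambda = 3.79:
prox(-0.6234) = sign(-0.6234)*max(|-0.6234| - 3.79, 0) = 0.0
prox(0.1827) = sign(0.1827)*max(|0.1827| - 3.79, 0) = 0.0
prox(-8.6876) = sign(-8.6876)*max(|-8.6876| - 3.79, 0) = -4.8976
prox(x) = [0.0, 0.0, -4.8976]
||prox(x)||_1 = 0.0 + 0.0 + 4.8976 = 4.8976


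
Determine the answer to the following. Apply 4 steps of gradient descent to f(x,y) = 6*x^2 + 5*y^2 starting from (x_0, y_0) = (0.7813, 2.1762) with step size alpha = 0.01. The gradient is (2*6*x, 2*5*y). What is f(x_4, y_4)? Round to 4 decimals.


Gradient descent on f(x,y) = 6*x^2 + 5*y^2.
Starting point: (0.7813, 2.1762), alpha = 0.01
Step 1: grad_x = 2*6*0.7813 = 9.3756, grad_y = 2*5*2.1762 = 21.762
  x_1 = 0.7813 - 0.01*9.3756 = 0.6875
  y_1 = 2.1762 - 0.01*21.762 = 1.9586
Step 2: grad_x = 2*6*0.6875 = 8.2505, grad_y = 2*5*1.9586 = 19.5858
  x_2 = 0.6875 - 0.01*8.2505 = 0.605
  y_2 = 1.9586 - 0.01*19.5858 = 1.7627
Step 3: grad_x = 2*6*0.605 = 7.2605, grad_y = 2*5*1.7627 = 17.6272
  x_3 = 0.605 - 0.01*7.2605 = 0.5324
  y_3 = 1.7627 - 0.01*17.6272 = 1.5864
Step 4: grad_x = 2*6*0.5324 = 6.3892, grad_y = 2*5*1.5864 = 15.8645
  x_4 = 0.5324 - 0.01*6.3892 = 0.4685
  y_4 = 1.5864 - 0.01*15.8645 = 1.4278
f(0.4685, 1.4278) = 6*0.4685^2 + 5*1.4278^2 = 11.5103


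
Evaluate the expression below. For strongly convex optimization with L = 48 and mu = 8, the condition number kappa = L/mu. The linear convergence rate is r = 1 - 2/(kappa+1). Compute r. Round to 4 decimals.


Step 1: Compute the condition number.
kappa = L/mu = 48/8 = 6.0
Step 2: Compute the convergence rate.
r = 1 - 2/(kappa + 1) = 1 - 2*mu/(L + mu) = (L - mu)/(L + mu) = 40/56 = 0.7143


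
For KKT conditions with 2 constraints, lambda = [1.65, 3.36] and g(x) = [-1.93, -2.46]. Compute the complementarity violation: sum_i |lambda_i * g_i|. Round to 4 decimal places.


KKT complementary slackness check:
lambda_1 * g_1 = 1.65 * -1.93 = -3.1845
lambda_2 * g_2 = 3.36 * -2.46 = -8.2656
Total violation = 3.1845 + 8.2656 = 11.4501


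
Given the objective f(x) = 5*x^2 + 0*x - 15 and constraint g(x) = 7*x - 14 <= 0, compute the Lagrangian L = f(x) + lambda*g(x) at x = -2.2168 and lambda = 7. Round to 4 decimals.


Step 1: Evaluate f(x).
f(-2.2168) = 5*(-2.2168)^2 + 0*(-2.2168) - 15 = 9.571
Step 2: Evaluate g(x).
g(-2.2168) = 7*-2.2168 - 14 = -29.5176
Step 3: Compute Lagrangian.
L = 9.571 + 7*-29.5176 = -197.0522


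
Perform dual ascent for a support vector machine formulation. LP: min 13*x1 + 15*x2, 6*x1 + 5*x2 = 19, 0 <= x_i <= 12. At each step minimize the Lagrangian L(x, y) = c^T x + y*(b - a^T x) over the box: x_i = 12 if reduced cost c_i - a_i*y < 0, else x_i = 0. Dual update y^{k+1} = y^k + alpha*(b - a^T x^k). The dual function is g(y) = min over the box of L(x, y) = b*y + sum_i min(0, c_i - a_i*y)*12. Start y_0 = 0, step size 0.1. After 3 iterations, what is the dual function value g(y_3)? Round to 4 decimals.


Dual ascent for LP: min 13*x1 + 15*x2, 6*x1 + 5*x2 = 19, 0 <= x_i <= 12
Step 1: y^k = 0.0, reduced costs: (13.0, 15.0)
  x^k = (0.0, 0.0), subgradient = b - a^T x = 19.0
  y^{k+1} = 0.0 + 0.1*19.0 = 1.9
Step 2: y^k = 1.9, reduced costs: (1.6, 5.5)
  x^k = (0.0, 0.0), subgradient = b - a^T x = 19.0
  y^{k+1} = 1.9 + 0.1*19.0 = 3.8
Step 3: y^k = 3.8, reduced costs: (-9.8, -4.0)
  x^k = (12.0, 12.0), subgradient = b - a^T x = -113.0
  y^{k+1} = 3.8 + 0.1*-113.0 = -7.5
Dual objective at y_3 = -7.5: reduced costs (58.0, 52.5), box minimizer x = (0.0, 0.0)
g(y_3) = b*y + (c1 - a1*y)*x1 + (c2 - a2*y)*x2 = 19*(-7.5) + 58.0*0.0 + 52.5*0.0 = -142.5 + 0.0 + 0.0 = -142.5


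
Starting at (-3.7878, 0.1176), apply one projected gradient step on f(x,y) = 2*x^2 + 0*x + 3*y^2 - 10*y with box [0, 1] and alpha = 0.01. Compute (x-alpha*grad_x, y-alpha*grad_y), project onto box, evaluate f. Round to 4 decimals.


Step 1: Compute gradient at (-3.7878, 0.1176).
grad_x = 2*2*-3.7878 + 0 = -15.1512
grad_y = 2*3*0.1176 - 10 = -9.2944
Step 2: Gradient step.
x_raw = -3.7878 - 0.01*-15.1512 = -3.6363
y_raw = 0.1176 - 0.01*-9.2944 = 0.2105
Step 3: Project onto [0, 1].
x_proj = clip(-3.6363) = 0.0
y_proj = clip(0.2105) = 0.2105
Step 4: Evaluate f.
f(0.0, 0.2105) = -1.9725


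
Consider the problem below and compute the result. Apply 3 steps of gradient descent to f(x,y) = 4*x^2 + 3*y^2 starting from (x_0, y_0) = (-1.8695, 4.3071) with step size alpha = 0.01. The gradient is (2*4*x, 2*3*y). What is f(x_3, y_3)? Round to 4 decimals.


Gradient descent on f(x,y) = 4*x^2 + 3*y^2.
Starting point: (-1.8695, 4.3071), alpha = 0.01
Step 1: grad_x = 2*4*-1.8695 = -14.956, grad_y = 2*3*4.3071 = 25.8426
  x_1 = -1.8695 - 0.01*-14.956 = -1.7199
  y_1 = 4.3071 - 0.01*25.8426 = 4.0487
Step 2: grad_x = 2*4*-1.7199 = -13.7595, grad_y = 2*3*4.0487 = 24.292
  x_2 = -1.7199 - 0.01*-13.7595 = -1.5823
  y_2 = 4.0487 - 0.01*24.292 = 3.8058
Step 3: grad_x = 2*4*-1.5823 = -12.6588, grad_y = 2*3*3.8058 = 22.8345
  x_3 = -1.5823 - 0.01*-12.6588 = -1.4558
  y_3 = 3.8058 - 0.01*22.8345 = 3.5774
f(-1.4558, 3.5774) = 4*(-1.4558)^2 + 3*3.5774^2 = 46.8705


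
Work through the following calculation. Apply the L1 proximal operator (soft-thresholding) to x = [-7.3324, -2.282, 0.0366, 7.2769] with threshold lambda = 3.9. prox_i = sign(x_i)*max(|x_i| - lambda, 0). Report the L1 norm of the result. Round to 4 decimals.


Soft-thresholding with lambda = 3.9:
prox(-7.3324) = sign(-7.3324)*max(|-7.3324| - 3.9, 0) = -3.4324
prox(-2.282) = sign(-2.282)*max(|-2.282| - 3.9, 0) = 0.0
prox(0.0366) = sign(0.0366)*max(|0.0366| - 3.9, 0) = 0.0
prox(7.2769) = sign(7.2769)*max(|7.2769| - 3.9, 0) = 3.3769
prox(x) = [-3.4324, 0.0, 0.0, 3.3769]
||prox(x)||_1 = 3.4324 + 0.0 + 0.0 + 3.3769 = 6.8093


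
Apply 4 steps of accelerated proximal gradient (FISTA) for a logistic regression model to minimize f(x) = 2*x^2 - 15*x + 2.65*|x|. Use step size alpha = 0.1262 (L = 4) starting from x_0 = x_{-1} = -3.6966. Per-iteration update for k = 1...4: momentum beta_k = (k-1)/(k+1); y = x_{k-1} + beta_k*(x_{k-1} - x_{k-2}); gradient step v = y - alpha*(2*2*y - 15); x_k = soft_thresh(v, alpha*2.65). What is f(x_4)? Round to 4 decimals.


FISTA on f(x) = 2*x^2 - 15*x + 2.65*|x|
L = 4, alpha = 0.1262
Iteration 1: beta = 0.0, y = -3.6966 + 0.0*(-3.6966 + 3.6966) = -3.6966
  grad(y) = -29.7864, v = y - alpha*grad = 0.0624
  prox(v) = soft_thresh(0.0624, 0.3344) = 0.0
Iteration 2: beta = 0.3333, y = 0.0 + 0.3333*(0.0 + 3.6966) = 1.2322
  grad(y) = -10.0712, v = y - alpha*grad = 2.5032
  prox(v) = soft_thresh(2.5032, 0.3344) = 2.1688
Iteration 3: beta = 0.5, y = 2.1688 + 0.5*(2.1688 - 0.0) = 3.2531
  grad(y) = -1.9875, v = y - alpha*grad = 3.504
  prox(v) = soft_thresh(3.504, 0.3344) = 3.1695
Iteration 4: beta = 0.6, y = 3.1695 + 0.6*(3.1695 - 2.1688) = 3.77
  grad(y) = 0.0799, v = y - alpha*grad = 3.7599
  prox(v) = soft_thresh(3.7599, 0.3344) = 3.4255
f(x_4) = 2*3.4255^2 - 15*3.4255 + 2.65*|3.4255| = -18.8369


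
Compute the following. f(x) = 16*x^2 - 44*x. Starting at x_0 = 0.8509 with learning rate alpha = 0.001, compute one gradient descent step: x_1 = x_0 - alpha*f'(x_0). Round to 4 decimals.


We compute the gradient at x_0 and apply the update.
f'(x) = 32*x - 44
f'(0.8509) = 32*0.8509 - 44 = -16.7712
x_1 = 0.8509 - 0.001*-16.7712 = 0.8677


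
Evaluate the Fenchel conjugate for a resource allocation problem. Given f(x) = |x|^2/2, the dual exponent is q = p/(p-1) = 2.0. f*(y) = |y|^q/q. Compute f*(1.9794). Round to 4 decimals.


The conjugate exponent q satisfies 1/p + 1/q = 1.
p = 2, so q = 2/(2 - 1) = 2.0
|y|^q = 1.9794^2.0 = 3.918
f*(1.9794) = 3.918 / 2.0 = 1.959


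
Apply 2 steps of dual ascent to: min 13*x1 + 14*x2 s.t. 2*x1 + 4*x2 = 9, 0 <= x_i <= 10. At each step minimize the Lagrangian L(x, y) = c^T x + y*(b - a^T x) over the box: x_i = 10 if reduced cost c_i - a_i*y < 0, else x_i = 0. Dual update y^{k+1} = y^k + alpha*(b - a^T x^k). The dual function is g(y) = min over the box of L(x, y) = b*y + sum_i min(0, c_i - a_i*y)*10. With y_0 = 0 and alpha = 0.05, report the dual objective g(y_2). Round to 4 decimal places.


Dual ascent for LP: min 13*x1 + 14*x2, 2*x1 + 4*x2 = 9, 0 <= x_i <= 10
Step 1: y^k = 0.0, reduced costs: (13.0, 14.0)
  x^k = (0.0, 0.0), subgradient = b - a^T x = 9.0
  y^{k+1} = 0.0 + 0.05*9.0 = 0.45
Step 2: y^k = 0.45, reduced costs: (12.1, 12.2)
  x^k = (0.0, 0.0), subgradient = b - a^T x = 9.0
  y^{k+1} = 0.45 + 0.05*9.0 = 0.9
Dual objective at y_2 = 0.9: reduced costs (11.2, 10.4), box minimizer x = (0.0, 0.0)
g(y_2) = b*y + (c1 - a1*y)*x1 + (c2 - a2*y)*x2 = 9*0.9 + 11.2*0.0 + 10.4*0.0 = 8.1 + 0.0 + 0.0 = 8.1


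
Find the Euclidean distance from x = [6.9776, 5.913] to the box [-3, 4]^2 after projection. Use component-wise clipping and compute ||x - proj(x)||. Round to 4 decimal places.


Project each component onto [-3, 4].
clip(6.9776) = 4.0, clip(5.913) = 4.0
Projection = [4.0, 4.0]
Squared diffs: [8.8661, 3.6596]
Distance = sqrt(12.5257) = 3.5392


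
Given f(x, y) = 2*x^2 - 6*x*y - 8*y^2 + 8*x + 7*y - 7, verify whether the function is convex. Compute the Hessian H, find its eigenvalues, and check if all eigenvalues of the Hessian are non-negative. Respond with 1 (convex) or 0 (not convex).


The Hessian of f(x,y) = 2*x^2 - 6*x*y - 8*y^2 + 8*x + 7*y - 7 is:
H = [[4, -6], [-6, -16]]
Trace = 4 - 16 = -12
Determinant = 4*-16 - (-6)^2 = -100
Discriminant = (-12)^2 - 4*-100 = 544.0
Eigenvalues: lambda_1 = -17.6619, lambda_2 = 5.6619
The function is not convex.

0


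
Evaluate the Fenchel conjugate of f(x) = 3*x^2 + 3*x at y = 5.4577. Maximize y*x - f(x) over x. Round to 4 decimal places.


f*(y) = sup_x {y*x - a*x^2 - b*x} = sup_x {(y-b)*x - a*x^2}
FOC: (y - b) - 2a*x = 0 => x* = (y - b)/(2a)
x* = (5.4577 - 3)/(2*3) = 0.4096
f*(5.4577) = (y-b)^2/(4a) = (5.4577 - 3)^2/(4*3)
= 6.0403/12 = 0.5034


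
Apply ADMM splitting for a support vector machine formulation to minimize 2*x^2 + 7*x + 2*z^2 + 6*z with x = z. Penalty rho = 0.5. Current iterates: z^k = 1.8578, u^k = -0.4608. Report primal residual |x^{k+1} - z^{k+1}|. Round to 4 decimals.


ADMM iteration with rho = 0.5, z^k = 1.8578, u^k = -0.4608
Step 1: x-update.
Minimize 2*x^2 + 7*x + (0.5/2)*(x - 1.8578 - 0.4608)^2
FOC: (2*2 + 0.5)*x = -7 + 0.5*(1.8578 + 0.4608)
x^{k+1} = -1.2979
Step 2: z-update.
Minimize 2*z^2 + 6*z + (0.5/2)*(-1.2979 - z - 0.4608)^2
FOC: (2*2 + 0.5)*z = -6 + 0.5*(-1.2979 - 0.4608)
z^{k+1} = -1.5287
Step 3: u-update.
u^{k+1} = -0.4608 - 1.2979 + 1.5287 = -0.23
Step 4: Primal residual = |-1.2979 + 1.5287| = 0.2308


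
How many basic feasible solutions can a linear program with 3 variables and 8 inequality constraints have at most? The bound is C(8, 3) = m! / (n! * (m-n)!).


Each vertex corresponds to some choice of n active constraints out of m, so the number of vertices is at most C(m, n) = m! / (n!(m-n)!).
m = 8, n = 3
Numerator: 8 * 7 * 6
Denominator: 3! = 6
C(8, 3) = 56


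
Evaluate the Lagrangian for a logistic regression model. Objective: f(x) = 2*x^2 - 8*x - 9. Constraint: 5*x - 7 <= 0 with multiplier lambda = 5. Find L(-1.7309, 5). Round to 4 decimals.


Step 1: Evaluate f(x).
f(-1.7309) = 2*(-1.7309)^2 - 8*(-1.7309) - 9 = 10.8392
Step 2: Evaluate g(x).
g(-1.7309) = 5*-1.7309 - 7 = -15.6545
Step 3: Compute Lagrangian.
L = 10.8392 + 5*-15.6545 = -67.4333


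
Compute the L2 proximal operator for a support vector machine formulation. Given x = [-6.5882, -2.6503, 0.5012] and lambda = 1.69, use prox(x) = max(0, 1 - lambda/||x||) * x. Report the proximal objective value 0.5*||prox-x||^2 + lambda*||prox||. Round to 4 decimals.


Step 1: Compute ||x||.
||x|| = 7.119
Step 2: Compute scaling factor.
scale = max(0, 1 - 1.69/7.119) = 0.7626
Step 3: prox(x) = [-5.0242, -2.0211, 0.3822]
||prox(x)|| = 5.429
Step 4: Proximal objective.
0.5*||prox-x||^2 = 1.4281
lambda*||prox|| = 9.175
Total = 10.603


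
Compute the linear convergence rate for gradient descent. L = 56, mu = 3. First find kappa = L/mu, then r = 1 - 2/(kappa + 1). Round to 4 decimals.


Step 1: Compute the condition number.
kappa = L/mu = 56/3 = 18.6667
Step 2: Compute the convergence rate.
r = 1 - 2/(kappa + 1) = 1 - 2*mu/(L + mu) = (L - mu)/(L + mu) = 53/59 = 0.8983


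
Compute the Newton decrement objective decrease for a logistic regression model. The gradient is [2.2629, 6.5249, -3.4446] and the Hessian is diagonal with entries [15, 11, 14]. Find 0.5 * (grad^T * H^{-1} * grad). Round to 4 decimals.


Step 1: H is diagonal, so H^(-1) * g = [0.1509, 0.5932, -0.246].
Step 2: g^T H^(-1) g = sum_i g_i^2 / H_ii
  = (2.2629)^2/15 + (6.5249)^2/11 + (-3.4446)^2/14
  = 0.3414 + 3.8704 + 0.8475 = 5.0593
Step 3: Objective decrease = 0.5 * g^T H^(-1) g = 2.5296


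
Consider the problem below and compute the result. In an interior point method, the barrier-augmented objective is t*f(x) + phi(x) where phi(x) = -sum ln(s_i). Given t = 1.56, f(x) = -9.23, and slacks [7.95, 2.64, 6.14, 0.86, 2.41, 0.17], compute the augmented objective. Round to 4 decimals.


Step 1: Compute log-barrier.
ln values: [2.0732, 0.9708, 1.8148, -0.1508, 0.8796, -1.772]
phi = -(2.0732 + 0.9708 + 1.8148 - 0.1508 + 0.8796 - 1.772) = -3.8156
Step 2: Compute augmented objective.
t*f(x) = 1.56*-9.23 = -14.3988
Total = -14.3988 - 3.8156 = -18.2144


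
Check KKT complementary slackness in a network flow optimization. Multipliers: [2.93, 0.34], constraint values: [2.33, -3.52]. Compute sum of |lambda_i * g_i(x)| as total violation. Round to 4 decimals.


KKT complementary slackness check:
lambda_1 * g_1 = 2.93 * 2.33 = 6.8269
lambda_2 * g_2 = 0.34 * -3.52 = -1.1968
Total violation = 6.8269 + 1.1968 = 8.0237


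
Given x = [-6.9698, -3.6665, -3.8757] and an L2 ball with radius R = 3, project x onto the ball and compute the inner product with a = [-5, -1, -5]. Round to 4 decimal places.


Step 1: Compute ||x|| (intermediates to 6 decimals).
||x|| = sqrt((-6.9698)^2 + (-3.6665)^2 + (-3.8757)^2) = 8.777379
Step 2: Project.
Since ||x|| > R, scale = R/||x|| = 3/8.777379 = 0.341788, proj(x) = scale * x
proj(x) = [-2.382194, -1.253166, -1.324668]
Step 3: Dot product.
a^T * proj(x) = -5*(-2.382194) - 1*(-1.253166) - 5*(-1.324668) = 19.7875


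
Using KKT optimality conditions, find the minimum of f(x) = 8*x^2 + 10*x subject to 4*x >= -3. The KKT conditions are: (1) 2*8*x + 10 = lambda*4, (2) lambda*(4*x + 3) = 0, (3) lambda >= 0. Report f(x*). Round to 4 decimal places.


Step 1: Try lambda = 0 (constraint inactive).
Stationarity: 2*8*x + 10 = 0
x* = -10/(2*8) = -0.625
Check constraint: 4*-0.625 = -2.5 >= -3 -- satisfied.
Step 2: Compute optimal value.
f(x*) = 8*(-0.625)^2 + 10*(-0.625) = -3.125


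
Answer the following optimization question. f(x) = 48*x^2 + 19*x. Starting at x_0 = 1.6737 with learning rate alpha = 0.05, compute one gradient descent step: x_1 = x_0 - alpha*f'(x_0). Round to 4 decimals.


We compute the gradient at x_0 and apply the update.
f'(x) = 96*x + 19
f'(1.6737) = 96*1.6737 + 19 = 179.6752
x_1 = 1.6737 - 0.05*179.6752 = -7.3101


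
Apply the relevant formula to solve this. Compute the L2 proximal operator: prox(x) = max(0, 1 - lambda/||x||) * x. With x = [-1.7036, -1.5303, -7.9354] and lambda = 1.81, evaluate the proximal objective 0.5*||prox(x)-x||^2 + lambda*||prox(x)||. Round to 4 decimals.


Step 1: Compute ||x||.
||x|| = 8.2592
Step 2: Compute scaling factor.
scale = max(0, 1 - 1.81/8.2592) = 0.7809
Step 3: prox(x) = [-1.3303, -1.1949, -6.1964]
||prox(x)|| = 6.4492
Step 4: Proximal objective.
0.5*||prox-x||^2 = 1.6381
lambda*||prox|| = 11.6731
Total = 13.3111


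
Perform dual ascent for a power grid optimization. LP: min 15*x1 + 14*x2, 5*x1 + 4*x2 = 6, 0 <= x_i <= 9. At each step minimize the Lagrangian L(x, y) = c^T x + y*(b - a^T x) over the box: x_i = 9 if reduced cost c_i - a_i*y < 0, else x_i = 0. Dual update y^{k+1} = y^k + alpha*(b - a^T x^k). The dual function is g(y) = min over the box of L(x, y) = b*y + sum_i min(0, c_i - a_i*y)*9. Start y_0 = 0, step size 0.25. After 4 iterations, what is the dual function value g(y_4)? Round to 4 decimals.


Dual ascent for LP: min 15*x1 + 14*x2, 5*x1 + 4*x2 = 6, 0 <= x_i <= 9
Step 1: y^k = 0.0, reduced costs: (15.0, 14.0)
  x^k = (0.0, 0.0), subgradient = b - a^T x = 6.0
  y^{k+1} = 0.0 + 0.25*6.0 = 1.5
Step 2: y^k = 1.5, reduced costs: (7.5, 8.0)
  x^k = (0.0, 0.0), subgradient = b - a^T x = 6.0
  y^{k+1} = 1.5 + 0.25*6.0 = 3.0
Step 3: y^k = 3.0, reduced costs: (0.0, 2.0)
  x^k = (0.0, 0.0), subgradient = b - a^T x = 6.0
  y^{k+1} = 3.0 + 0.25*6.0 = 4.5
Step 4: y^k = 4.5, reduced costs: (-7.5, -4.0)
  x^k = (9.0, 9.0), subgradient = b - a^T x = -75.0
  y^{k+1} = 4.5 + 0.25*-75.0 = -14.25
Dual objective at y_4 = -14.25: reduced costs (86.25, 71.0), box minimizer x = (0.0, 0.0)
g(y_4) = b*y + (c1 - a1*y)*x1 + (c2 - a2*y)*x2 = 6*(-14.25) + 86.25*0.0 + 71.0*0.0 = -85.5 + 0.0 + 0.0 = -85.5


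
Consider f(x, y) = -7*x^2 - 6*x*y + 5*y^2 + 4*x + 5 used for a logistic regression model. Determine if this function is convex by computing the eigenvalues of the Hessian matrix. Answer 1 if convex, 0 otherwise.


The Hessian of f(x,y) = -7*x^2 - 6*x*y + 5*y^2 + 4*x + 5 is:
H = [[-14, -6], [-6, 10]]
Trace = -14 + 10 = -4
Determinant = -14*10 - (-6)^2 = -176
Discriminant = (-4)^2 - 4*-176 = 720.0
Eigenvalues: lambda_1 = -15.4164, lambda_2 = 11.4164
The function is not convex.

0


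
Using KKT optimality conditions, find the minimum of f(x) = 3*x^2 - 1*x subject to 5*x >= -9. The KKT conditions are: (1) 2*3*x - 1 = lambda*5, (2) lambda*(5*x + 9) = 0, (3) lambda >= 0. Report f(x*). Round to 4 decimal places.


Step 1: Try lambda = 0 (constraint inactive).
Stationarity: 2*3*x - 1 = 0
x* = 1/(2*3) = 1/6 = 0.1667 (rounded; the exact value 1/6 is used below)
Check constraint: 5*0.1667 = 0.8335 >= -9 -- satisfied.
Step 2: Compute optimal value.
f(x*) = 3*(1/6)^2 - 1*(1/6) = -0.0833
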